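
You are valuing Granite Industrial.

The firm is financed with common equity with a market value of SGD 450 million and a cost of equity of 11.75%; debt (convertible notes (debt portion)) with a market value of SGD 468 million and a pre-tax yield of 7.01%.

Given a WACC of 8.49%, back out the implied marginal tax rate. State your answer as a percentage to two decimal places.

Total capital V = 450 + 468 = 918.
Equity weight = 450/918 = 0.4902.
Convertible notes (debt portion) weight = 468/918 = 0.5098.
Equity contribution = 0.4902 × 11.75% = 5.7598%.
Debt contribution must be 8.49% − 5.7598% = 2.7302%.
0.5098 × 7.01% × (1 − T) = 2.7302%  ⇒  (1 − T) = 0.7640.
T = 23.6036%.

23.60%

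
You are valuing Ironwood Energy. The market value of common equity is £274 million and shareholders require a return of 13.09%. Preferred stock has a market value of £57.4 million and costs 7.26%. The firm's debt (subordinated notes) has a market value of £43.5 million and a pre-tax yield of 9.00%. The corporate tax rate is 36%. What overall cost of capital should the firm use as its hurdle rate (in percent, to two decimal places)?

Total capital V = 274 + 57.4 + 43.5 = 374.9.
Equity: weight = 274/374.9 = 0.7309; cost = 13.09%.
Preferred: weight = 57.4/374.9 = 0.1531; cost = 7.26%.
Subordinated notes: weight = 43.5/374.9 = 0.1160; after-tax cost = 9% × (1 − 36%) = 5.7600%.
WACC = 0.7309 × 13.0900% + 0.1531 × 7.2600% + 0.1160 × 5.7600% = 11.3469%.

11.35%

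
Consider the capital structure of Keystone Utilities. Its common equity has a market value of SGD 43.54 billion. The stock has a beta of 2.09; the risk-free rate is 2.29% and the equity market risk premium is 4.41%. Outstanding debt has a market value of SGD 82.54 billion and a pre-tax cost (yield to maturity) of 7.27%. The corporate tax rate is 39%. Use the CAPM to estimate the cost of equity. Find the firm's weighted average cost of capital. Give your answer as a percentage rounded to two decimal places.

6.88%

Cost of equity via CAPM: Re = 2.29% + 2.09 × 4.41% = 11.5069%.
Total capital V = 43.54 + 82.54 = 126.08.
Equity: weight = 43.54/126.08 = 0.3453; cost = 11.5069%.
Debt: weight = 82.54/126.08 = 0.6547; after-tax cost = 7.27% × (1 − 39%) = 4.4347%.
WACC = 0.3453 × 11.5069% + 0.6547 × 4.4347% = 6.8770%.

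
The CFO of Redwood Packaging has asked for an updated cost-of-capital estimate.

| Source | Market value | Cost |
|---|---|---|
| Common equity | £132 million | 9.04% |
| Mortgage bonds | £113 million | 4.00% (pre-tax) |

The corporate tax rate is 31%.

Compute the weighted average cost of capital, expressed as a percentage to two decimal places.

Total capital V = 132 + 113 = 245.
Equity: weight = 132/245 = 0.5388; cost = 9.04%.
Mortgage bonds: weight = 113/245 = 0.4612; after-tax cost = 4% × (1 − 31%) = 2.7600%.
WACC = 0.5388 × 9.0400% + 0.4612 × 2.7600% = 6.1435%.

6.14%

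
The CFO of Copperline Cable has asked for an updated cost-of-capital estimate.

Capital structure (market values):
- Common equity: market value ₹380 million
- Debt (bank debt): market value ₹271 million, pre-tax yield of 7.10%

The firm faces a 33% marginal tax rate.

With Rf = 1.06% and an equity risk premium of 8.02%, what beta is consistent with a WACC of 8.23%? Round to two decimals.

Total capital V = 380 + 271 = 651.
Equity weight = 380/651 = 0.5837.
Bank debt weight = 271/651 = 0.4163.
Debt contribution = 0.4163 × 7.1% × (1 − 33%) = 1.9803%.
Required equity contribution = 8.23% − 1.9803% = 6.2497%  ⇒  Re = 10.7068%.
CAPM: 10.7068% = 1.06% + β × 8.02%  ⇒  β = 1.2028.

1.20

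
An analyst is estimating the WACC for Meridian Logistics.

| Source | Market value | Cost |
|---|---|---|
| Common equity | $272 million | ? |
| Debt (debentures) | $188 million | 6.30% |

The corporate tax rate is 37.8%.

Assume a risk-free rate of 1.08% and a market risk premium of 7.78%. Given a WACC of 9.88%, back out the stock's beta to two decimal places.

1.66

Total capital V = 272 + 188 = 460.
Equity weight = 272/460 = 0.5913.
Debentures weight = 188/460 = 0.4087.
Debt contribution = 0.4087 × 6.3% × (1 − 37.8%) = 1.6015%.
Required equity contribution = 9.88% − 1.6015% = 8.2785%  ⇒  Re = 14.0004%.
CAPM: 14.0004% = 1.08% + β × 7.78%  ⇒  β = 1.6607.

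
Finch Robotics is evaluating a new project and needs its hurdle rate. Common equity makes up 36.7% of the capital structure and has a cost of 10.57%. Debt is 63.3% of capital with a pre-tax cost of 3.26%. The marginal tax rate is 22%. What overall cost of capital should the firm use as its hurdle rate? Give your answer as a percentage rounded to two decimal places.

5.49%

After-tax cost of debt = 3.26% × (1 − 22%) = 2.5428%.
WACC = 0.367 × 10.5700% + 0.633 × 2.5428% = 5.4888%.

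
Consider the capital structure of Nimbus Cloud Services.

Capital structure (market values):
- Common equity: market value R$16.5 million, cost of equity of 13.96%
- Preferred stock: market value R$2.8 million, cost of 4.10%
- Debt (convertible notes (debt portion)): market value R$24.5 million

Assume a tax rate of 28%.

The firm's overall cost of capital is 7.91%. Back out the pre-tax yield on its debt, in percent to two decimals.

5.93%

Total capital V = 16.5 + 2.8 + 24.5 = 43.8.
Equity weight = 16.5/43.8 = 0.3767.
Preferred weight = 2.8/43.8 = 0.0639.
Convertible notes (debt portion) weight = 24.5/43.8 = 0.5594.
Equity contribution = 0.3767 × 13.96% = 5.2589%.
Preferred contribution = 0.0639 × 4.1% = 0.2621%.
Remaining for debt = 7.91% − 5.5210% = 2.3890%.
Rd × (1 − 28%) × 0.5594 = 2.3890%  ⇒  Rd = 5.9319%.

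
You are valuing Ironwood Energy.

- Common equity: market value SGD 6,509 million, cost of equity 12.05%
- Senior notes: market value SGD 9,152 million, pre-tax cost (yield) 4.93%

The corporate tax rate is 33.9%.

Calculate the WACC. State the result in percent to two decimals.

6.91%

Total capital V = 6509 + 9152 = 15661.
Equity: weight = 6509/15661 = 0.4156; cost = 12.05%.
Senior notes: weight = 9152/15661 = 0.5844; after-tax cost = 4.93% × (1 − 33.9%) = 3.2587%.
WACC = 0.4156 × 12.0500% + 0.5844 × 3.2587% = 6.9125%.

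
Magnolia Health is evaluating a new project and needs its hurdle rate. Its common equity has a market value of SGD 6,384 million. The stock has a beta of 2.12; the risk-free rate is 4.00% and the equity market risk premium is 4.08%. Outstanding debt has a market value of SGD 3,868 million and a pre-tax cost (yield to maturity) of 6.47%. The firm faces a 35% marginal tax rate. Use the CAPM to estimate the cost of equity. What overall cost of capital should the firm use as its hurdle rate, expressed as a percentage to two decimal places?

9.46%

Cost of equity via CAPM: Re = 4.0% + 2.12 × 4.08% = 12.6496%.
Total capital V = 6384 + 3868 = 10252.
Equity: weight = 6384/10252 = 0.6227; cost = 12.6496%.
Debt: weight = 3868/10252 = 0.3773; after-tax cost = 6.47% × (1 − 35%) = 4.2055%.
WACC = 0.6227 × 12.6496% + 0.3773 × 4.2055% = 9.4637%.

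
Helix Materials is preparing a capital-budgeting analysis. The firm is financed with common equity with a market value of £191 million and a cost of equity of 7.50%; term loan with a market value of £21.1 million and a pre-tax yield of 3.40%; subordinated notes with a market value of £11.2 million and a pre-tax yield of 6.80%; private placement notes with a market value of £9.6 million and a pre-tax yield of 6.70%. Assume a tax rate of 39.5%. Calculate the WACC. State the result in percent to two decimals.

Total capital V = 191 + 21.1 + 11.2 + 9.6 = 232.9.
Equity: weight = 191/232.9 = 0.8201; cost = 7.5%.
Term loan: weight = 21.1/232.9 = 0.0906; after-tax cost = 3.4% × (1 − 39.5%) = 2.0570%.
Subordinated notes: weight = 11.2/232.9 = 0.0481; after-tax cost = 6.8% × (1 − 39.5%) = 4.1140%.
Private placement notes: weight = 9.6/232.9 = 0.0412; after-tax cost = 6.7% × (1 − 39.5%) = 4.0535%.
WACC = 0.8201 × 7.5000% + 0.0906 × 2.0570% + 0.0481 × 4.1140% + 0.0412 × 4.0535% = 6.7020%.

6.70%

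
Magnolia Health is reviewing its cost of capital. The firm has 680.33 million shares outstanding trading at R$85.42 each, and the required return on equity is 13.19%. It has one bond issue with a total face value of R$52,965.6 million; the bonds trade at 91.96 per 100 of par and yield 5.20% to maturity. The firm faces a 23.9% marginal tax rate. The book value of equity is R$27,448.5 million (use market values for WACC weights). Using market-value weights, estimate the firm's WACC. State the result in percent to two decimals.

8.98%

Market value of equity E = 85.42 × 680.33m = 58113.7886m. Market value of debt D = 52965.6m × 91.96/100 = 48707.16576m.
Total capital V = 58113.7886 + 48707.16576 = 106820.95436.
Equity: weight = 58113.7886/106820.95436 = 0.5440; cost = 13.19%.
Bonds outstanding: weight = 48707.16576/106820.95436 = 0.4560; after-tax cost = 5.2% × (1 − 23.9%) = 3.9572%.
WACC = 0.5440 × 13.1900% + 0.4560 × 3.9572% = 8.9801%.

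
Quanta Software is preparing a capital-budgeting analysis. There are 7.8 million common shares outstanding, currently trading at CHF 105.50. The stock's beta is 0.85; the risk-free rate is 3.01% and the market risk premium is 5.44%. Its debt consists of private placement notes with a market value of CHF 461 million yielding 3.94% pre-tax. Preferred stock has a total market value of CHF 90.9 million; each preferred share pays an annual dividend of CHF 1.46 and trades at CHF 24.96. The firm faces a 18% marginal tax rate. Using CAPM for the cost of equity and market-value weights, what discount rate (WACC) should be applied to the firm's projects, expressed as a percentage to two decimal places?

Cost of equity via CAPM: Re = 3.01% + 0.85 × 5.44% = 7.6340%.
Cost of preferred: Rp = 1.46 / 24.96 = 5.8494%.
Market value of equity E = 105.5 × 7.8m = 822.9m.
Total capital V = 822.9 + 90.9 + 461 = 1374.8.
Equity: weight = 822.9/1374.8 = 0.5986; cost = 7.634%.
Preferred: weight = 90.9/1374.8 = 0.0661; cost = 5.8494%.
Private placement notes: weight = 461/1374.8 = 0.3353; after-tax cost = 3.94% × (1 − 18%) = 3.2308%.
WACC = 0.5986 × 7.6340% + 0.0661 × 5.8494% + 0.3353 × 3.2308% = 6.0395%.

6.04%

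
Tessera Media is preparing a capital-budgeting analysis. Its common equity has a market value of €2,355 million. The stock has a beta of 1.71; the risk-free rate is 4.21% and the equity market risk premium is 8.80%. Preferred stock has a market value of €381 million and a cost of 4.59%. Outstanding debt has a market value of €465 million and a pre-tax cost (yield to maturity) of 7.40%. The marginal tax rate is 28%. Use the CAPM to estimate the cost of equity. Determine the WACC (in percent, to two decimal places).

15.49%

Cost of equity via CAPM: Re = 4.21% + 1.71 × 8.8% = 19.2580%.
Total capital V = 2355 + 381 + 465 = 3201.
Equity: weight = 2355/3201 = 0.7357; cost = 19.258%.
Preferred: weight = 381/3201 = 0.1190; cost = 4.59%.
Debt: weight = 465/3201 = 0.1453; after-tax cost = 7.4% × (1 − 28%) = 5.3280%.
WACC = 0.7357 × 19.2580% + 0.1190 × 4.5900% + 0.1453 × 5.3280% = 15.4886%.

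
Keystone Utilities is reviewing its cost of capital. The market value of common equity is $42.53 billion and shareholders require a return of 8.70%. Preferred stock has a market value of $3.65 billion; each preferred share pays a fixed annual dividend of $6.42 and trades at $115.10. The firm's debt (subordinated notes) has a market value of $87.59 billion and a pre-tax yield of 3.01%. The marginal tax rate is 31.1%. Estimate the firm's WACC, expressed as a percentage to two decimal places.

4.28%

Cost of preferred: Rp = 6.42 / 115.1 = 5.5778%.
Total capital V = 42.53 + 3.65 + 87.59 = 133.77.
Equity: weight = 42.53/133.77 = 0.3179; cost = 8.7%.
Preferred: weight = 3.65/133.77 = 0.0273; cost = 5.5778%.
Subordinated notes: weight = 87.59/133.77 = 0.6548; after-tax cost = 3.01% × (1 − 31.1%) = 2.0739%.
WACC = 0.3179 × 8.7000% + 0.0273 × 5.5778% + 0.6548 × 2.0739% = 4.2762%.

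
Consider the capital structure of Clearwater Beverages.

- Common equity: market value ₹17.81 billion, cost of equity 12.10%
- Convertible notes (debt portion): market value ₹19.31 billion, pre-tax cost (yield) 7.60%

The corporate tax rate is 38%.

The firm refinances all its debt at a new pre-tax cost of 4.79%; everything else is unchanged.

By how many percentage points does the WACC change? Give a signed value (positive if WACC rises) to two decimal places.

Current WACC:
Total capital V = 17.81 + 19.31 = 37.12.
Equity: weight = 17.81/37.12 = 0.4798; cost = 12.1%.
Convertible notes (debt portion): weight = 19.31/37.12 = 0.5202; after-tax cost = 7.6% × (1 − 38%) = 4.7120%.
WACC = 0.4798 × 12.1000% + 0.5202 × 4.7120% = 8.2567%.
After the change:
Total capital V = 17.81 + 19.31 = 37.12.
Equity: weight = 17.81/37.12 = 0.4798; cost = 12.1%.
Convertible notes (debt portion): weight = 19.31/37.12 = 0.5202; after-tax cost = 4.79% × (1 − 38%) = 2.9698%.
WACC = 0.4798 × 12.1000% + 0.5202 × 2.9698% = 7.3504%.
Change in WACC = 7.3504% − 8.2567% = -0.9063 pp.

-0.91 pp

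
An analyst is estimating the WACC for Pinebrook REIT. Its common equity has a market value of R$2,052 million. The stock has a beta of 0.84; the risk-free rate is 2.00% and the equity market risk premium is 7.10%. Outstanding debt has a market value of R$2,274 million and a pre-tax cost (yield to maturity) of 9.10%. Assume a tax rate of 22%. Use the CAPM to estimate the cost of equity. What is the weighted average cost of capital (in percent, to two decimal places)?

7.51%

Cost of equity via CAPM: Re = 2.0% + 0.84 × 7.1% = 7.9640%.
Total capital V = 2052 + 2274 = 4326.
Equity: weight = 2052/4326 = 0.4743; cost = 7.964%.
Debt: weight = 2274/4326 = 0.5257; after-tax cost = 9.1% × (1 − 22%) = 7.0980%.
WACC = 0.4743 × 7.9640% + 0.5257 × 7.0980% = 7.5088%.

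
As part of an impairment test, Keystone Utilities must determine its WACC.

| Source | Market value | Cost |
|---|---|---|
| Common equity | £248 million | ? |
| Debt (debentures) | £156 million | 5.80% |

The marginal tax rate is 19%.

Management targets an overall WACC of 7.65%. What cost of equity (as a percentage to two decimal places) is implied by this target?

9.51%

Total capital V = 248 + 156 = 404.
Equity weight = 248/404 = 0.6139.
Debentures weight = 156/404 = 0.3861.
Debt contribution = 0.3861 × 5.8% × (1 − 19%) = 1.8141%.
Required equity contribution = 7.65% − 1.8141% = 5.8359%.
Re = 5.8359% / 0.6139 = 9.5069%.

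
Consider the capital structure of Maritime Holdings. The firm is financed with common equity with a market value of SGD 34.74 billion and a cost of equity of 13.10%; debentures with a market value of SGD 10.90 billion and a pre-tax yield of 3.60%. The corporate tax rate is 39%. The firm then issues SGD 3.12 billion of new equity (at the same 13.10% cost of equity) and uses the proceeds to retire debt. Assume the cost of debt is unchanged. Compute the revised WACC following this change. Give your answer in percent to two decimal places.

After the change:
Total capital V = 37.86 + 7.78 = 45.64.
Equity: weight = 37.86/45.64 = 0.8295; cost = 13.1%.
Debentures: weight = 7.78/45.64 = 0.1705; after-tax cost = 3.6% × (1 − 39%) = 2.1960%.
WACC = 0.8295 × 13.1000% + 0.1705 × 2.1960% = 11.2413%.

11.24%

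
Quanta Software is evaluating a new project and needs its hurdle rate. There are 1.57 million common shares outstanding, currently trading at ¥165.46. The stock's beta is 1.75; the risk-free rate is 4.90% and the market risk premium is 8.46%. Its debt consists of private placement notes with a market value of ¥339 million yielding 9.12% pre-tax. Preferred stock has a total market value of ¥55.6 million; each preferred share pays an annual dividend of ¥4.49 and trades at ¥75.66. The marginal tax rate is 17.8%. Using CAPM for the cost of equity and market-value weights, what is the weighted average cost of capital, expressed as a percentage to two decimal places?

12.21%

Cost of equity via CAPM: Re = 4.9% + 1.75 × 8.46% = 19.7050%.
Cost of preferred: Rp = 4.49 / 75.66 = 5.9344%.
Market value of equity E = 165.46 × 1.57m = 259.7722m.
Total capital V = 259.7722 + 55.6 + 339 = 654.3722.
Equity: weight = 259.7722/654.3722 = 0.3970; cost = 19.705%.
Preferred: weight = 55.6/654.3722 = 0.0850; cost = 5.9344%.
Private placement notes: weight = 339/654.3722 = 0.5181; after-tax cost = 9.12% × (1 − 17.8%) = 7.4966%.
WACC = 0.3970 × 19.7050% + 0.0850 × 5.9344% + 0.5181 × 7.4966% = 12.2104%.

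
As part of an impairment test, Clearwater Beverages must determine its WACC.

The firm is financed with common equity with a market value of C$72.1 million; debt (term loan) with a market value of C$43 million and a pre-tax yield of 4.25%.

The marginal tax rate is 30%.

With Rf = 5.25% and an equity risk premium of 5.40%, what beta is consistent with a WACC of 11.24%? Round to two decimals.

Total capital V = 72.1 + 43 = 115.1.
Equity weight = 72.1/115.1 = 0.6264.
Term loan weight = 43/115.1 = 0.3736.
Debt contribution = 0.3736 × 4.25% × (1 − 30%) = 1.1114%.
Required equity contribution = 11.24% − 1.1114% = 10.1286%  ⇒  Re = 16.1692%.
CAPM: 16.1692% = 5.25% + β × 5.4%  ⇒  β = 2.0221.

2.02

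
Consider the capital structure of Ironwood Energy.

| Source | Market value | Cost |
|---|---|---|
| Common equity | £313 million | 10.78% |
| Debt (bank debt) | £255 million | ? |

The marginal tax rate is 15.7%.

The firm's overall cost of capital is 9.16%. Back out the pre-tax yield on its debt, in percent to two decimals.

8.51%

Total capital V = 313 + 255 = 568.
Equity weight = 313/568 = 0.5511.
Bank debt weight = 255/568 = 0.4489.
Equity contribution = 0.5511 × 10.78% = 5.9404%.
Remaining for debt = 9.16% − 5.9404% = 3.2196%.
Rd × (1 − 15.7%) × 0.4489 = 3.2196%  ⇒  Rd = 8.5072%.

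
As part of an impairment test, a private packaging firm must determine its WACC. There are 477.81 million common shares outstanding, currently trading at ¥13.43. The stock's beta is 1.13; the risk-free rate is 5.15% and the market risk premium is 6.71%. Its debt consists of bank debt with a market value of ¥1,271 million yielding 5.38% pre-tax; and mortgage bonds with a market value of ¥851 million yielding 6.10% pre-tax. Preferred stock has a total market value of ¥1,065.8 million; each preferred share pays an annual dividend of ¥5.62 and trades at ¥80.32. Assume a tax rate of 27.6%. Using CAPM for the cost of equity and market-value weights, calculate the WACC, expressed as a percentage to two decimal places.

Cost of equity via CAPM: Re = 5.15% + 1.13 × 6.71% = 12.7323%.
Cost of preferred: Rp = 5.62 / 80.32 = 6.9970%.
Market value of equity E = 13.43 × 477.81m = 6416.9883m.
Total capital V = 6416.9883 + 1065.8 + 1271 + 851 = 9604.7883.
Equity: weight = 6416.9883/9604.7883 = 0.6681; cost = 12.7323%.
Preferred: weight = 1065.8/9604.7883 = 0.1110; cost = 6.997%.
Bank debt: weight = 1271/9604.7883 = 0.1323; after-tax cost = 5.38% × (1 − 27.6%) = 3.8951%.
Mortgage bonds: weight = 851/9604.7883 = 0.0886; after-tax cost = 6.1% × (1 − 27.6%) = 4.4164%.
WACC = 0.6681 × 12.7323% + 0.1110 × 6.9970% + 0.1323 × 3.8951% + 0.0886 × 4.4164% = 10.1897%.

10.19%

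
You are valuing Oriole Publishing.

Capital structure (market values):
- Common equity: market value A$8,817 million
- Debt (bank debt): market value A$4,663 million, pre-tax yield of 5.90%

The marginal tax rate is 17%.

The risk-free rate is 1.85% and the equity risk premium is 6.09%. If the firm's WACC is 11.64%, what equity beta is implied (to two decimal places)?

2.19

Total capital V = 8817 + 4663 = 13480.
Equity weight = 8817/13480 = 0.6541.
Bank debt weight = 4663/13480 = 0.3459.
Debt contribution = 0.3459 × 5.9% × (1 − 17%) = 1.6940%.
Required equity contribution = 11.64% − 1.6940% = 9.9460%  ⇒  Re = 15.2061%.
CAPM: 15.2061% = 1.85% + β × 6.09%  ⇒  β = 2.1931.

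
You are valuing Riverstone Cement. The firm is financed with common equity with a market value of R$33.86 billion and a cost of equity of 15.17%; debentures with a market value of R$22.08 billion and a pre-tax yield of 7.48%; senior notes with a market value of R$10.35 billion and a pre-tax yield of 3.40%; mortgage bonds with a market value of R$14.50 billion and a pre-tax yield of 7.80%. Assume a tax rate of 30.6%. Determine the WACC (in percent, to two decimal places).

9.05%

Total capital V = 33.86 + 22.08 + 10.35 + 14.5 = 80.79.
Equity: weight = 33.86/80.79 = 0.4191; cost = 15.17%.
Debentures: weight = 22.08/80.79 = 0.2733; after-tax cost = 7.48% × (1 − 30.6%) = 5.1911%.
Senior notes: weight = 10.35/80.79 = 0.1281; after-tax cost = 3.4% × (1 − 30.6%) = 2.3596%.
Mortgage bonds: weight = 14.5/80.79 = 0.1795; after-tax cost = 7.8% × (1 − 30.6%) = 5.4132%.
WACC = 0.4191 × 15.1700% + 0.2733 × 5.1911% + 0.1281 × 2.3596% + 0.1795 × 5.4132% = 9.0505%.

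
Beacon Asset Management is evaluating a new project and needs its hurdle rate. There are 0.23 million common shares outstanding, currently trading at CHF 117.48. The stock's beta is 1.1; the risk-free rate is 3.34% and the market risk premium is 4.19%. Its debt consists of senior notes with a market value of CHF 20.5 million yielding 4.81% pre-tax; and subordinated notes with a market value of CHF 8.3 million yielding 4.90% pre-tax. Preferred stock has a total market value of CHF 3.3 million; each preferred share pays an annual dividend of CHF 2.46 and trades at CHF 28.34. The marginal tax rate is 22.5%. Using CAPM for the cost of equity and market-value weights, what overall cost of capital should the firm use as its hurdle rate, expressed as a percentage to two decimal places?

Cost of equity via CAPM: Re = 3.34% + 1.1 × 4.19% = 7.9490%.
Cost of preferred: Rp = 2.46 / 28.34 = 8.6803%.
Market value of equity E = 117.48 × 0.23m = 27.0204m.
Total capital V = 27.0204 + 3.3 + 20.5 + 8.3 = 59.1204.
Equity: weight = 27.0204/59.1204 = 0.4570; cost = 7.949%.
Preferred: weight = 3.3/59.1204 = 0.0558; cost = 8.6803%.
Senior notes: weight = 20.5/59.1204 = 0.3468; after-tax cost = 4.81% × (1 − 22.5%) = 3.7277%.
Subordinated notes: weight = 8.3/59.1204 = 0.1404; after-tax cost = 4.9% × (1 − 22.5%) = 3.7975%.
WACC = 0.4570 × 7.9490% + 0.0558 × 8.6803% + 0.3468 × 3.7277% + 0.1404 × 3.7975% = 5.9433%.

5.94%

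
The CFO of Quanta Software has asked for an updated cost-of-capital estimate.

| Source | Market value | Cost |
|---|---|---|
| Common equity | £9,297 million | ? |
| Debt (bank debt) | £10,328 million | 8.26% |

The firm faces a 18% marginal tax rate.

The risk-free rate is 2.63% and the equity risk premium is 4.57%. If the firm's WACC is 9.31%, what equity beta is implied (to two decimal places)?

Total capital V = 9297 + 10328 = 19625.
Equity weight = 9297/19625 = 0.4737.
Bank debt weight = 10328/19625 = 0.5263.
Debt contribution = 0.5263 × 8.26% × (1 − 18%) = 3.5645%.
Required equity contribution = 9.31% − 3.5645% = 5.7455%  ⇒  Re = 12.1281%.
CAPM: 12.1281% = 2.63% + β × 4.57%  ⇒  β = 2.0784.

2.08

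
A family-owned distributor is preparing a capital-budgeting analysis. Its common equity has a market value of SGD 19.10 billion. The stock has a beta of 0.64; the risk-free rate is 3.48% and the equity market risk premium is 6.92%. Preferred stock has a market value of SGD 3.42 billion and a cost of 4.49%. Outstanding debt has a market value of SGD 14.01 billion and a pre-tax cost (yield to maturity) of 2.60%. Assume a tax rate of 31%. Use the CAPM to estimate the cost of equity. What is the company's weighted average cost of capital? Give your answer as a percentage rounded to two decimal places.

5.24%

Cost of equity via CAPM: Re = 3.48% + 0.64 × 6.92% = 7.9088%.
Total capital V = 19.1 + 3.42 + 14.01 = 36.53.
Equity: weight = 19.1/36.53 = 0.5229; cost = 7.9088%.
Preferred: weight = 3.42/36.53 = 0.0936; cost = 4.49%.
Debt: weight = 14.01/36.53 = 0.3835; after-tax cost = 2.6% × (1 − 31%) = 1.7940%.
WACC = 0.5229 × 7.9088% + 0.0936 × 4.4900% + 0.3835 × 1.7940% = 5.2436%.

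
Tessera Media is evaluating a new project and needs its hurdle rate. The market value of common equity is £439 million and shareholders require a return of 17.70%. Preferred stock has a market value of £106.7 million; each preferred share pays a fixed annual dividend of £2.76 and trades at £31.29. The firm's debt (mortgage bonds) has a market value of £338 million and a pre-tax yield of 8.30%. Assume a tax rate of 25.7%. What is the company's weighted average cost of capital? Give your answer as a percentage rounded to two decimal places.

Cost of preferred: Rp = 2.76 / 31.29 = 8.8207%.
Total capital V = 439 + 106.7 + 338 = 883.7.
Equity: weight = 439/883.7 = 0.4968; cost = 17.7%.
Preferred: weight = 106.7/883.7 = 0.1207; cost = 8.8207%.
Mortgage bonds: weight = 338/883.7 = 0.3825; after-tax cost = 8.3% × (1 − 25.7%) = 6.1669%.
WACC = 0.4968 × 17.7000% + 0.1207 × 8.8207% + 0.3825 × 6.1669% = 12.2167%.

12.22%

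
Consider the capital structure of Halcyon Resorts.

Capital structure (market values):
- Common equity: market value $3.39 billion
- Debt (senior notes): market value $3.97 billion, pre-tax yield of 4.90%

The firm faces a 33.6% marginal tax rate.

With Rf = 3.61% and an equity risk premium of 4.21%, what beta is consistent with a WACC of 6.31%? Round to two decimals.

Total capital V = 3.39 + 3.97 = 7.36.
Equity weight = 3.39/7.36 = 0.4606.
Senior notes weight = 3.97/7.36 = 0.5394.
Debt contribution = 0.5394 × 4.9% × (1 − 33.6%) = 1.7550%.
Required equity contribution = 6.31% − 1.7550% = 4.5550%  ⇒  Re = 9.8893%.
CAPM: 9.8893% = 3.61% + β × 4.21%  ⇒  β = 1.4915.

1.49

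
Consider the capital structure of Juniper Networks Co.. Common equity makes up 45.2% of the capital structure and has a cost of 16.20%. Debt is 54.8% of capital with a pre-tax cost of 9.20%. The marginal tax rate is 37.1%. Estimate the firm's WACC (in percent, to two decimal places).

After-tax cost of debt = 9.2% × (1 − 37.1%) = 5.7868%.
WACC = 0.452 × 16.2000% + 0.548 × 5.7868% = 10.4936%.

10.49%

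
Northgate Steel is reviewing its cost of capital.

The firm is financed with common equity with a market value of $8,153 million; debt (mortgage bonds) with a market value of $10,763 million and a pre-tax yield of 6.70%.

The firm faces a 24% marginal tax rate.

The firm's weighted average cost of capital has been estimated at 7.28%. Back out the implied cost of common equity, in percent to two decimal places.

10.17%

Total capital V = 8153 + 10763 = 18916.
Equity weight = 8153/18916 = 0.4310.
Mortgage bonds weight = 10763/18916 = 0.5690.
Debt contribution = 0.5690 × 6.7% × (1 − 24%) = 2.8973%.
Required equity contribution = 7.28% − 2.8973% = 4.3827%.
Re = 4.3827% / 0.4310 = 10.1684%.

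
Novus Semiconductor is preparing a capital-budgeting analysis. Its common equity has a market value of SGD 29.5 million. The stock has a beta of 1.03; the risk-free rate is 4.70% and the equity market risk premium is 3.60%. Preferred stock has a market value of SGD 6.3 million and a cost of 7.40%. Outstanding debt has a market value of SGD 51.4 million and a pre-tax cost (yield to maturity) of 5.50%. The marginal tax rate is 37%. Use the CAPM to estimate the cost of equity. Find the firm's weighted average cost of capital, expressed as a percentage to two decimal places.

Cost of equity via CAPM: Re = 4.7% + 1.03 × 3.6% = 8.4080%.
Total capital V = 29.5 + 6.3 + 51.4 = 87.2.
Equity: weight = 29.5/87.2 = 0.3383; cost = 8.408%.
Preferred: weight = 6.3/87.2 = 0.0722; cost = 7.4%.
Debt: weight = 51.4/87.2 = 0.5894; after-tax cost = 5.5% × (1 − 37%) = 3.4650%.
WACC = 0.3383 × 8.4080% + 0.0722 × 7.4000% + 0.5894 × 3.4650% = 5.4215%.

5.42%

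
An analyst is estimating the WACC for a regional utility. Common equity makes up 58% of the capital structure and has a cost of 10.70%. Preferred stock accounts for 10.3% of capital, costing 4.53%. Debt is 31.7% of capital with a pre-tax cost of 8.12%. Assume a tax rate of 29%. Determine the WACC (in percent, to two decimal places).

After-tax cost of debt = 8.12% × (1 − 29%) = 5.7652%.
WACC = 0.580 × 10.7000% + 0.103 × 4.5300% + 0.317 × 5.7652% = 8.5002%.

8.50%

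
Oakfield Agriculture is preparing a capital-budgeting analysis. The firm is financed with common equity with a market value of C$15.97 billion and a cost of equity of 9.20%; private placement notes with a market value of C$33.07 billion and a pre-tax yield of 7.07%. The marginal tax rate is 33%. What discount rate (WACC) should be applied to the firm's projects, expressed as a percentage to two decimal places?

Total capital V = 15.97 + 33.07 = 49.04.
Equity: weight = 15.97/49.04 = 0.3257; cost = 9.2%.
Private placement notes: weight = 33.07/49.04 = 0.6743; after-tax cost = 7.07% × (1 − 33%) = 4.7369%.
WACC = 0.3257 × 9.2000% + 0.6743 × 4.7369% = 6.1903%.

6.19%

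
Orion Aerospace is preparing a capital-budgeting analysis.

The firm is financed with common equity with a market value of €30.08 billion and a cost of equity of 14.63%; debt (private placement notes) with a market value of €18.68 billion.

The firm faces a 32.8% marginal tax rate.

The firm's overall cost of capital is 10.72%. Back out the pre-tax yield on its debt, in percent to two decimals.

Total capital V = 30.08 + 18.68 = 48.76.
Equity weight = 30.08/48.76 = 0.6169.
Private placement notes weight = 18.68/48.76 = 0.3831.
Equity contribution = 0.6169 × 14.63% = 9.0252%.
Remaining for debt = 10.72% − 9.0252% = 1.6948%.
Rd × (1 − 32.8%) × 0.3831 = 1.6948%  ⇒  Rd = 6.5831%.

6.58%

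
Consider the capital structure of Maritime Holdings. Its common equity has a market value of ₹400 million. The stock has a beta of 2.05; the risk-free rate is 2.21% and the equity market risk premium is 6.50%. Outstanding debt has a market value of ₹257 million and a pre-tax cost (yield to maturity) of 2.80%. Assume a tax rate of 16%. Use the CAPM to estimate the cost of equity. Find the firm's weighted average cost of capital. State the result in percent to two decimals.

10.38%

Cost of equity via CAPM: Re = 2.21% + 2.05 × 6.5% = 15.5350%.
Total capital V = 400 + 257 = 657.
Equity: weight = 400/657 = 0.6088; cost = 15.535%.
Debt: weight = 257/657 = 0.3912; after-tax cost = 2.8% × (1 − 16%) = 2.3520%.
WACC = 0.6088 × 15.5350% + 0.3912 × 2.3520% = 10.3782%.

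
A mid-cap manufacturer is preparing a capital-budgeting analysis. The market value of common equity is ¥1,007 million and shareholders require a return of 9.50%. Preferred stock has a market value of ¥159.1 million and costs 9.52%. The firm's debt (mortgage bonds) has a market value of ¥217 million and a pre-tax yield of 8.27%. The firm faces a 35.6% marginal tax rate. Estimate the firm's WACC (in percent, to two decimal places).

Total capital V = 1007 + 159.1 + 217 = 1383.1.
Equity: weight = 1007/1383.1 = 0.7281; cost = 9.5%.
Preferred: weight = 159.1/1383.1 = 0.1150; cost = 9.52%.
Mortgage bonds: weight = 217/1383.1 = 0.1569; after-tax cost = 8.27% × (1 − 35.6%) = 5.3259%.
WACC = 0.7281 × 9.5000% + 0.1150 × 9.5200% + 0.1569 × 5.3259% = 8.8474%.

8.85%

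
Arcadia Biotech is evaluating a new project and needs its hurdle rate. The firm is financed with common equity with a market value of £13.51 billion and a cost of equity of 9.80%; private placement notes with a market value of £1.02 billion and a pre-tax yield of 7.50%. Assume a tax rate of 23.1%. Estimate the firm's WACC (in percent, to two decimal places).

9.52%

Total capital V = 13.51 + 1.02 = 14.53.
Equity: weight = 13.51/14.53 = 0.9298; cost = 9.8%.
Private placement notes: weight = 1.02/14.53 = 0.0702; after-tax cost = 7.5% × (1 − 23.1%) = 5.7675%.
WACC = 0.9298 × 9.8000% + 0.0702 × 5.7675% = 9.5169%.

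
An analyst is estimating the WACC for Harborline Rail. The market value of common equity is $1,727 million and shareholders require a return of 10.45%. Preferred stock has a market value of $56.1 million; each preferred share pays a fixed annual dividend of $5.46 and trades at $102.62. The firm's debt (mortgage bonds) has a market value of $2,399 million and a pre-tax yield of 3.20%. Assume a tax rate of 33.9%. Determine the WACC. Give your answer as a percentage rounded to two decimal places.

5.60%

Cost of preferred: Rp = 5.46 / 102.62 = 5.3206%.
Total capital V = 1727 + 56.1 + 2399 = 4182.1.
Equity: weight = 1727/4182.1 = 0.4130; cost = 10.45%.
Preferred: weight = 56.1/4182.1 = 0.0134; cost = 5.3206%.
Mortgage bonds: weight = 2399/4182.1 = 0.5736; after-tax cost = 3.2% × (1 − 33.9%) = 2.1152%.
WACC = 0.4130 × 10.4500% + 0.0134 × 5.3206% + 0.5736 × 2.1152% = 5.6001%.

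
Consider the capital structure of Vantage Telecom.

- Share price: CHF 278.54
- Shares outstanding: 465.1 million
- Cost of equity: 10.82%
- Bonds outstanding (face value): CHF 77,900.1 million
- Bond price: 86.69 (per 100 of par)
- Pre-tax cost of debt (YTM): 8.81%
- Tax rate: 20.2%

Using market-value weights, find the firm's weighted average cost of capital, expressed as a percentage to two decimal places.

9.52%

Market value of equity E = 278.54 × 465.1m = 129548.954m. Market value of debt D = 77900.1m × 86.69/100 = 67531.59669m.
Total capital V = 129548.954 + 67531.59669 = 197080.55069.
Equity: weight = 129548.954/197080.55069 = 0.6573; cost = 10.82%.
Bonds outstanding: weight = 67531.59669/197080.55069 = 0.3427; after-tax cost = 8.81% × (1 − 20.2%) = 7.0304%.
WACC = 0.6573 × 10.8200% + 0.3427 × 7.0304% = 9.5214%.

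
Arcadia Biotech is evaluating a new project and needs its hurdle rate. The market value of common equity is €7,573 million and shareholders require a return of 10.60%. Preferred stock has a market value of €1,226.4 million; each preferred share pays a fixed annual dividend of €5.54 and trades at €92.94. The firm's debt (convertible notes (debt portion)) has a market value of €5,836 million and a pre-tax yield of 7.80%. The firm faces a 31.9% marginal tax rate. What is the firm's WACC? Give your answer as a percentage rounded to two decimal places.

Cost of preferred: Rp = 5.54 / 92.94 = 5.9608%.
Total capital V = 7573 + 1226.4 + 5836 = 14635.4.
Equity: weight = 7573/14635.4 = 0.5174; cost = 10.6%.
Preferred: weight = 1226.4/14635.4 = 0.0838; cost = 5.9608%.
Convertible notes (debt portion): weight = 5836/14635.4 = 0.3988; after-tax cost = 7.8% × (1 − 31.9%) = 5.3118%.
WACC = 0.5174 × 10.6000% + 0.0838 × 5.9608% + 0.3988 × 5.3118% = 8.1025%.

8.10%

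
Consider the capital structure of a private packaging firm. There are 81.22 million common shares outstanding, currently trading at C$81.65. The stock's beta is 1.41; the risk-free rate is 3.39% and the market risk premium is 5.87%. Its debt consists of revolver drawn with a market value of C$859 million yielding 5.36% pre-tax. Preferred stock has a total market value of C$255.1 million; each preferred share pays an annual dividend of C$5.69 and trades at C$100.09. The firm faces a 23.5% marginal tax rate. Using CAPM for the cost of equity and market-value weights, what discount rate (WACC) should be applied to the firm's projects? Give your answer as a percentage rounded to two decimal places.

10.63%

Cost of equity via CAPM: Re = 3.39% + 1.41 × 5.87% = 11.6667%.
Cost of preferred: Rp = 5.69 / 100.09 = 5.6849%.
Market value of equity E = 81.65 × 81.22m = 6631.613m.
Total capital V = 6631.613 + 255.1 + 859 = 7745.713.
Equity: weight = 6631.613/7745.713 = 0.8562; cost = 11.6667%.
Preferred: weight = 255.1/7745.713 = 0.0329; cost = 5.6849%.
Revolver drawn: weight = 859/7745.713 = 0.1109; after-tax cost = 5.36% × (1 − 23.5%) = 4.1004%.
WACC = 0.8562 × 11.6667% + 0.0329 × 5.6849% + 0.1109 × 4.1004% = 10.6306%.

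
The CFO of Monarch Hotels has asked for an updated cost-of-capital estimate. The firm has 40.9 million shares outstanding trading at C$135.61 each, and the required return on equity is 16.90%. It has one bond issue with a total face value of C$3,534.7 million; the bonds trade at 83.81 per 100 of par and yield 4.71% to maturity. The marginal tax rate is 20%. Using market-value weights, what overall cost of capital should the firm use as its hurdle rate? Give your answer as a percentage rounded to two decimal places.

Market value of equity E = 135.61 × 40.9m = 5546.449m. Market value of debt D = 3534.7m × 83.81/100 = 2962.43207m.
Total capital V = 5546.449 + 2962.43207 = 8508.88107.
Equity: weight = 5546.449/8508.88107 = 0.6518; cost = 16.9%.
Bonds outstanding: weight = 2962.43207/8508.88107 = 0.3482; after-tax cost = 4.71% × (1 − 20%) = 3.7680%.
WACC = 0.6518 × 16.9000% + 0.3482 × 3.7680% = 12.3280%.

12.33%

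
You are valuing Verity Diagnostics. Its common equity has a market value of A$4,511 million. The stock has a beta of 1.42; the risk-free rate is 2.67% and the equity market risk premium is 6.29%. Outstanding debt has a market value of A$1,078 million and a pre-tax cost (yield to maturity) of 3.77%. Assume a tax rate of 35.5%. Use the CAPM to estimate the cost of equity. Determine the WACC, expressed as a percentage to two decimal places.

Cost of equity via CAPM: Re = 2.67% + 1.42 × 6.29% = 11.6018%.
Total capital V = 4511 + 1078 = 5589.
Equity: weight = 4511/5589 = 0.8071; cost = 11.6018%.
Debt: weight = 1078/5589 = 0.1929; after-tax cost = 3.77% × (1 − 35.5%) = 2.4316%.
WACC = 0.8071 × 11.6018% + 0.1929 × 2.4316% = 9.8331%.

9.83%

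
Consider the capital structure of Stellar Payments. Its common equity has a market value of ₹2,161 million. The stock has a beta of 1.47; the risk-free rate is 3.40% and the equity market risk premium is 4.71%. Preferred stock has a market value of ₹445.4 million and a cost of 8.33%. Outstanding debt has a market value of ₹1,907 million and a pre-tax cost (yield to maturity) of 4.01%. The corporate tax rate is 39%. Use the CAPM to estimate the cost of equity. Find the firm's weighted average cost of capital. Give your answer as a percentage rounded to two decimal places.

Cost of equity via CAPM: Re = 3.4% + 1.47 × 4.71% = 10.3237%.
Total capital V = 2161 + 445.4 + 1907 = 4513.4.
Equity: weight = 2161/4513.4 = 0.4788; cost = 10.3237%.
Preferred: weight = 445.4/4513.4 = 0.0987; cost = 8.33%.
Debt: weight = 1907/4513.4 = 0.4225; after-tax cost = 4.01% × (1 − 39%) = 2.4461%.
WACC = 0.4788 × 10.3237% + 0.0987 × 8.3300% + 0.4225 × 2.4461% = 6.7985%.

6.80%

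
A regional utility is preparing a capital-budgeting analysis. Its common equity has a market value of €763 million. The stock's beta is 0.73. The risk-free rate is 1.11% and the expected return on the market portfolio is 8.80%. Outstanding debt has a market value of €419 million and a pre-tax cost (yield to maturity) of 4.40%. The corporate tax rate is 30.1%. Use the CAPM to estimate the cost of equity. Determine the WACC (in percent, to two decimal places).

Market risk premium = 8.8% − 1.11% = 7.69%.
Cost of equity via CAPM: Re = 1.11% + 0.73 × 7.69% = 6.7237%.
Total capital V = 763 + 419 = 1182.
Equity: weight = 763/1182 = 0.6455; cost = 6.7237%.
Debt: weight = 419/1182 = 0.3545; after-tax cost = 4.4% × (1 − 30.1%) = 3.0756%.
WACC = 0.6455 × 6.7237% + 0.3545 × 3.0756% = 5.4305%.

5.43%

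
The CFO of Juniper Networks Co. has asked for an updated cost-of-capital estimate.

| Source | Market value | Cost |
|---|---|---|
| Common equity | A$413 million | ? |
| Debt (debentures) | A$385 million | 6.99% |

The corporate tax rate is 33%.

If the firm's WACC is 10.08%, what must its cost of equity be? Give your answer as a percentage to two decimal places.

15.11%

Total capital V = 413 + 385 = 798.
Equity weight = 413/798 = 0.5175.
Debentures weight = 385/798 = 0.4825.
Debt contribution = 0.4825 × 6.99% × (1 − 33%) = 2.2595%.
Required equity contribution = 10.08% − 2.2595% = 7.8205%.
Re = 7.8205% / 0.5175 = 15.1108%.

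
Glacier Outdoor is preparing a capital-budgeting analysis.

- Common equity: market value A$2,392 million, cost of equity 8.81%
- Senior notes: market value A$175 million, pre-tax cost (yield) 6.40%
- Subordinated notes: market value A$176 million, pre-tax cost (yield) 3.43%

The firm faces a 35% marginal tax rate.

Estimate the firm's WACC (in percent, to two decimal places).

Total capital V = 2392 + 175 + 176 = 2743.
Equity: weight = 2392/2743 = 0.8720; cost = 8.81%.
Senior notes: weight = 175/2743 = 0.0638; after-tax cost = 6.4% × (1 − 35%) = 4.1600%.
Subordinated notes: weight = 176/2743 = 0.0642; after-tax cost = 3.43% × (1 − 35%) = 2.2295%.
WACC = 0.8720 × 8.8100% + 0.0638 × 4.1600% + 0.0642 × 2.2295% = 8.0911%.

8.09%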